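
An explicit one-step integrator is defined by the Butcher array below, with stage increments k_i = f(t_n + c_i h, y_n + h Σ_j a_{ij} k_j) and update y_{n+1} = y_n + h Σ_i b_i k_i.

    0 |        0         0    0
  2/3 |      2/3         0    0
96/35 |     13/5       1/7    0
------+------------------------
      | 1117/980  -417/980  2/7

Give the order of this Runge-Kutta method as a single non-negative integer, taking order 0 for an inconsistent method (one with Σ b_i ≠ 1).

b = (1117/980, -417/980, 2/7)
c = (0, 2/3, 96/35)
Ac = (0, 0, 2/21)
Σ b_i: 1117/980·1 + (-417/980)·1 + 2/7·1 = 1 ✓
b·c: (-417/980)·2/3 + 2/7·96/35 = 1/2 ✓
b·c²: (-417/980)·4/9 + 2/7·9216/1225 = 50431/25725 ≠ 1/3 ⇒ order 2.
b·Ac: 2/7·2/21 = 4/147 ≠ 1/6

2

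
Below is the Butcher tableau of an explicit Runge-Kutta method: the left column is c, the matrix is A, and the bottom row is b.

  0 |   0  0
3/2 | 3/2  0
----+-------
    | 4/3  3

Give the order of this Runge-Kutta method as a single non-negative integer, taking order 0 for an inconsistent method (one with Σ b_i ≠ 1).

b = (4/3, 3)
c = (0, 3/2)
Σ b_i: 4/3·1 + 3·1 = 13/3 ≠ 1 ⇒ order 0.

0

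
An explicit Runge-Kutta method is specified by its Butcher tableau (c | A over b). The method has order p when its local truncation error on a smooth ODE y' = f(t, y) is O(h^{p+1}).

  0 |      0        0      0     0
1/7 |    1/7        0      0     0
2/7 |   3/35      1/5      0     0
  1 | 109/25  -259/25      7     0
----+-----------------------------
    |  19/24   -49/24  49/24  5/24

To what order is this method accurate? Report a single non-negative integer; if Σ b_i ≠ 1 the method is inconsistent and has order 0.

b = (19/24, -49/24, 49/24, 5/24)
c = (0, 1/7, 2/7, 1)
Ac = (0, 0, 1/35, 13/25)
Σ b_i: 19/24·1 + (-49/24)·1 + 49/24·1 + 5/24·1 = 1 ✓
b·c: (-49/24)·1/7 + 49/24·2/7 + 5/24·1 = 1/2 ✓
b·c²: (-49/24)·1/49 + 49/24·4/49 + 5/24·1 = 1/3 ✓
b·Ac: 49/24·1/35 + 5/24·13/25 = 1/6 ✓
b·c³: (-49/24)·1/343 + 49/24·8/343 + 5/24·1 = 1/4 ✓
b·(c∘Ac): 49/24·2/245 + 5/24·13/25 = 1/8 ✓
b·Ac²: 49/24·1/245 + 5/24·9/25 = 1/12 ✓
b·A²c: 5/24·1/5 = 1/24 ✓; 4 stages ⇒ order 4.

4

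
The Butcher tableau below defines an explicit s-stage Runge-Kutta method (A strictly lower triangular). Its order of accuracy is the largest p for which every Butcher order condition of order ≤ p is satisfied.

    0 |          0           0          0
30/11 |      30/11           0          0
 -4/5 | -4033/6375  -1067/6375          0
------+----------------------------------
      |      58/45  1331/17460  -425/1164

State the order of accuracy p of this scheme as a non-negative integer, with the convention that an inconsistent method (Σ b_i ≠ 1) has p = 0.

3

b = (58/45, 1331/17460, -425/1164)
c = (0, 30/11, -4/5)
Ac = (0, 0, -194/425)
Σ b_i: 58/45·1 + 1331/17460·1 + (-425/1164)·1 = 1 ✓
b·c: 1331/17460·30/11 + (-425/1164)·(-4/5) = 1/2 ✓
b·c²: 1331/17460·900/121 + (-425/1164)·16/25 = 1/3 ✓
b·Ac: (-425/1164)·(-194/425) = 1/6 ✓; 3 stages ⇒ order 3.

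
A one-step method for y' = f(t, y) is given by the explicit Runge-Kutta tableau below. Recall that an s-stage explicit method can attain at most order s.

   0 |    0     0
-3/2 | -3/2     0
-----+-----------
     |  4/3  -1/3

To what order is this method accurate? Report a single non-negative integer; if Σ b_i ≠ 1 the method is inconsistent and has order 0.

b = (4/3, -1/3)
c = (0, -3/2)
Σ b_i: 4/3·1 + (-1/3)·1 = 1 ✓
b·c: (-1/3)·(-3/2) = 1/2 ✓; 2 stages ⇒ order 2.

2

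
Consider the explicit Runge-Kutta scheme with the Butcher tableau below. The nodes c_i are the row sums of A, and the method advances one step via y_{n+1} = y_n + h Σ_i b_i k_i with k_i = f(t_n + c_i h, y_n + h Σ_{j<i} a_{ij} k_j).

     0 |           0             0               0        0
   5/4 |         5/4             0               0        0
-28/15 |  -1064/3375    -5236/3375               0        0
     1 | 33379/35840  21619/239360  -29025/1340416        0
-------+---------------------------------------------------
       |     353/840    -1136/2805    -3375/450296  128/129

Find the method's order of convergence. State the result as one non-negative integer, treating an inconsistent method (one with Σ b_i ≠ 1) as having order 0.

b = (353/840, -1136/2805, -3375/450296, 128/129)
c = (0, 5/4, -28/15, 1)
Ac = (0, 0, -1309/675, 157/1024)
Σ b_i: 353/840·1 + (-1136/2805)·1 + (-3375/450296)·1 + 128/129·1 = 1 ✓
b·c: (-1136/2805)·5/4 + (-3375/450296)·(-28/15) + 128/129·1 = 1/2 ✓
b·c²: (-1136/2805)·25/16 + (-3375/450296)·784/225 + 128/129·1 = 1/3 ✓
b·Ac: (-3375/450296)·(-1309/675) + 128/129·157/1024 = 1/6 ✓
b·c³: (-1136/2805)·125/64 + (-3375/450296)·(-21952/3375) + 128/129·1 = 1/4 ✓
b·(c∘Ac): (-3375/450296)·36652/10125 + 128/129·157/1024 = 1/8 ✓
b·Ac²: (-3375/450296)·(-1309/540) + 128/129·269/4096 = 1/12 ✓
b·A²c: 128/129·43/1024 = 1/24 ✓; 4 stages ⇒ order 4.

4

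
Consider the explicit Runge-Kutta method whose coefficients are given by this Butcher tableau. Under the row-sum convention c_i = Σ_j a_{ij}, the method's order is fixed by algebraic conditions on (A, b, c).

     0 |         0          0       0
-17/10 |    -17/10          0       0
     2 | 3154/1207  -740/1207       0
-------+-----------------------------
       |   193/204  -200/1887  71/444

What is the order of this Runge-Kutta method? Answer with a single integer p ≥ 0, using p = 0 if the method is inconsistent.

b = (193/204, -200/1887, 71/444)
c = (0, -17/10, 2)
Ac = (0, 0, 74/71)
Σ b_i: 193/204·1 + (-200/1887)·1 + 71/444·1 = 1 ✓
b·c: (-200/1887)·(-17/10) + 71/444·2 = 1/2 ✓
b·c²: (-200/1887)·289/100 + 71/444·4 = 1/3 ✓
b·Ac: 71/444·74/71 = 1/6 ✓; 3 stages ⇒ order 3.

3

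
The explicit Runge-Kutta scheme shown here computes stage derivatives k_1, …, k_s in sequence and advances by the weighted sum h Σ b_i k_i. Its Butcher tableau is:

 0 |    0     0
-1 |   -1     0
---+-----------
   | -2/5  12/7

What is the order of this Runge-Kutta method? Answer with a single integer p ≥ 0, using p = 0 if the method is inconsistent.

b = (-2/5, 12/7)
c = (0, -1)
Σ b_i: (-2/5)·1 + 12/7·1 = 46/35 ≠ 1 ⇒ order 0.

0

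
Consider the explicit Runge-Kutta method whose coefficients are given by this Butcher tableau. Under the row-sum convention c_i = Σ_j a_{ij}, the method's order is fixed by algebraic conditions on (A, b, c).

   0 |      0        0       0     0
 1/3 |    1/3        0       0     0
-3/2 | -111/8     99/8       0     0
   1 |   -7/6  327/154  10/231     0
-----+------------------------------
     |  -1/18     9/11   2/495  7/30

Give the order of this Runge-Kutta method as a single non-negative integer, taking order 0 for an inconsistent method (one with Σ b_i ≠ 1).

4

b = (-1/18, 9/11, 2/495, 7/30)
c = (0, 1/3, -3/2, 1)
Ac = (0, 0, 33/8, 9/14)
Σ b_i: (-1/18)·1 + 9/11·1 + 2/495·1 + 7/30·1 = 1 ✓
b·c: 9/11·1/3 + 2/495·(-3/2) + 7/30·1 = 1/2 ✓
b·c²: 9/11·1/9 + 2/495·9/4 + 7/30·1 = 1/3 ✓
b·Ac: 2/495·33/8 + 7/30·9/14 = 1/6 ✓
b·c³: 9/11·1/27 + 2/495·(-27/8) + 7/30·1 = 1/4 ✓
b·(c∘Ac): 2/495·(-99/16) + 7/30·9/14 = 1/8 ✓
b·Ac²: 2/495·11/8 + 7/30·1/3 = 1/12 ✓
b·A²c: 7/30·5/28 = 1/24 ✓; 4 stages ⇒ order 4.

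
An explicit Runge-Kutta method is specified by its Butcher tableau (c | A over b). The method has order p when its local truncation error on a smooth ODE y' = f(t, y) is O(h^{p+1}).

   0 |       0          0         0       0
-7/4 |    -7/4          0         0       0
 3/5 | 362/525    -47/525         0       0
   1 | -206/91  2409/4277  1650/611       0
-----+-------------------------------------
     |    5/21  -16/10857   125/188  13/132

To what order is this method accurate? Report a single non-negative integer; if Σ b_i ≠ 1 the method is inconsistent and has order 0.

b = (5/21, -16/10857, 125/188, 13/132)
c = (0, -7/4, 3/5, 1)
Ac = (0, 0, 47/300, 33/52)
Σ b_i: 5/21·1 + (-16/10857)·1 + 125/188·1 + 13/132·1 = 1 ✓
b·c: (-16/10857)·(-7/4) + 125/188·3/5 + 13/132·1 = 1/2 ✓
b·c²: (-16/10857)·49/16 + 125/188·9/25 + 13/132·1 = 1/3 ✓
b·Ac: 125/188·47/300 + 13/132·33/52 = 1/6 ✓
b·c³: (-16/10857)·(-343/64) + 125/188·27/125 + 13/132·1 = 1/4 ✓
b·(c∘Ac): 125/188·47/500 + 13/132·33/52 = 1/8 ✓
b·Ac²: 125/188·(-329/1200) + 13/132·561/208 = 1/12 ✓
b·A²c: 13/132·11/26 = 1/24 ✓; 4 stages ⇒ order 4.

4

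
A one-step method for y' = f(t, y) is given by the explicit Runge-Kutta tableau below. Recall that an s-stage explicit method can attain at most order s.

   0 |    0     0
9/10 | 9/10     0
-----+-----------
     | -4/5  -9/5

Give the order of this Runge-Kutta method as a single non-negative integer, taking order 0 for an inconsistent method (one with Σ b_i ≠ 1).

0

b = (-4/5, -9/5)
c = (0, 9/10)
Σ b_i: (-4/5)·1 + (-9/5)·1 = -13/5 ≠ 1 ⇒ order 0.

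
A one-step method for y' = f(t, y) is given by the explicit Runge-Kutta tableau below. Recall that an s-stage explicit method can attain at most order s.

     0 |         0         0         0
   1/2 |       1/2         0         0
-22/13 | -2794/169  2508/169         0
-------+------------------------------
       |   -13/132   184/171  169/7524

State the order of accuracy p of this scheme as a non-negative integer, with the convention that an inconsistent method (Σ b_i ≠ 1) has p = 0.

b = (-13/132, 184/171, 169/7524)
c = (0, 1/2, -22/13)
Ac = (0, 0, 1254/169)
Σ b_i: (-13/132)·1 + 184/171·1 + 169/7524·1 = 1 ✓
b·c: 184/171·1/2 + 169/7524·(-22/13) = 1/2 ✓
b·c²: 184/171·1/4 + 169/7524·484/169 = 1/3 ✓
b·Ac: 169/7524·1254/169 = 1/6 ✓; 3 stages ⇒ order 3.

3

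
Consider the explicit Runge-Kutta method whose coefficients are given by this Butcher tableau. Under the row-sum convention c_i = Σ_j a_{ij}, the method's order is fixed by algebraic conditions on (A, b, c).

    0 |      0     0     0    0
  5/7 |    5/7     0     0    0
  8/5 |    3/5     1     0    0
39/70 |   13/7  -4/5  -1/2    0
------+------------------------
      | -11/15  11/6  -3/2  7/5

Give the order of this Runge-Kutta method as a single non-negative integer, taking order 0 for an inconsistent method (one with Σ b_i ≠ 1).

1

b = (-11/15, 11/6, -3/2, 7/5)
c = (0, 5/7, 8/5, 39/70)
Ac = (0, 0, 5/7, -48/35)
Σ b_i: (-11/15)·1 + 11/6·1 + (-3/2)·1 + 7/5·1 = 1 ✓
b·c: 11/6·5/7 + (-3/2)·8/5 + 7/5·39/70 = -163/525 ≠ 1/2 ⇒ order 1.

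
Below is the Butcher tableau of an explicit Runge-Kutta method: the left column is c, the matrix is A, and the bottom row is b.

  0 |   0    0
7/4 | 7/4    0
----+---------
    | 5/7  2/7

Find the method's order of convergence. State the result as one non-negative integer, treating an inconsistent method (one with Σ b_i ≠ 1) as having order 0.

2

b = (5/7, 2/7)
c = (0, 7/4)
Σ b_i: 5/7·1 + 2/7·1 = 1 ✓
b·c: 2/7·7/4 = 1/2 ✓; 2 stages ⇒ order 2.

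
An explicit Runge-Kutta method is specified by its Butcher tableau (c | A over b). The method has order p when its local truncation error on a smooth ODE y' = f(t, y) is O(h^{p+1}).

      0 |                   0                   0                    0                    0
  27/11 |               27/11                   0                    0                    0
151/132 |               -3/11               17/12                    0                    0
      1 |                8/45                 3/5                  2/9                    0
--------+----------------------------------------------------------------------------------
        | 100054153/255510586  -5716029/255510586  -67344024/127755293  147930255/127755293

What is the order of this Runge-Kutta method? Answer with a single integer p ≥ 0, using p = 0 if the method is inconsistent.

3

b = (100054153/255510586, -5716029/255510586, -67344024/127755293, 147930255/127755293)
c = (0, 27/11, 151/132, 1)
Ac = (0, 0, 153/44, 5129/2970)
Σ b_i: 100054153/255510586·1 + (-5716029/255510586)·1 + (-67344024/127755293)·1 + 147930255/127755293·1 = 1 ✓
b·c: (-5716029/255510586)·27/11 + (-67344024/127755293)·151/132 + 147930255/127755293·1 = 1/2 ✓
b·c²: (-5716029/255510586)·729/121 + (-67344024/127755293)·22801/17424 + 147930255/127755293·1 = 1/3 ✓
b·Ac: (-67344024/127755293)·153/44 + 147930255/127755293·5129/2970 = 1/6 ✓
b·c³: (-5716029/255510586)·19683/1331 + (-67344024/127755293)·3442951/2299968 + 147930255/127755293·1 = 42292608287/1113004112616 ≠ 1/4 ⇒ order 3.
b·(c∘Ac): (-67344024/127755293)·7701/1936 + 147930255/127755293·5129/2970 = -409670194/4215924669 ≠ 1/8
b·Ac²: (-67344024/127755293)·4131/484 + 147930255/127755293·1531181/392040 = 2358552797/101182192056 ≠ 1/12
b·A²c: 147930255/127755293·17/22 = 228619485/255510586 ≠ 1/24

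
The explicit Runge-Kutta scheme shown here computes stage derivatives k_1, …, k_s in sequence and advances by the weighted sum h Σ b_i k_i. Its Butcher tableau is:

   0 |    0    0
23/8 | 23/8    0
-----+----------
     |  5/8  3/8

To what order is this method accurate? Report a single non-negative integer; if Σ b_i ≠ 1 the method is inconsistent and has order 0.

1

b = (5/8, 3/8)
c = (0, 23/8)
Σ b_i: 5/8·1 + 3/8·1 = 1 ✓
b·c: 3/8·23/8 = 69/64 ≠ 1/2 ⇒ order 1.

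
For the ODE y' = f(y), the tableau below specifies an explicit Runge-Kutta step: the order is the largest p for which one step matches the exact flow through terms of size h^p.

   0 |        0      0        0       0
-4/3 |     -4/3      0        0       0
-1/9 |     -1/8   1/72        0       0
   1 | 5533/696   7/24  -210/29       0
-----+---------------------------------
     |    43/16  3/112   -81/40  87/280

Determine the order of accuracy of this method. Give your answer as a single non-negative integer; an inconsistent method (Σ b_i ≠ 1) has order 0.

4

b = (43/16, 3/112, -81/40, 87/280)
c = (0, -4/3, -1/9, 1)
Ac = (0, 0, -1/54, 217/522)
Σ b_i: 43/16·1 + 3/112·1 + (-81/40)·1 + 87/280·1 = 1 ✓
b·c: 3/112·(-4/3) + (-81/40)·(-1/9) + 87/280·1 = 1/2 ✓
b·c²: 3/112·16/9 + (-81/40)·1/81 + 87/280·1 = 1/3 ✓
b·Ac: (-81/40)·(-1/54) + 87/280·217/522 = 1/6 ✓
b·c³: 3/112·(-64/27) + (-81/40)·(-1/729) + 87/280·1 = 1/4 ✓
b·(c∘Ac): (-81/40)·1/486 + 87/280·217/522 = 1/8 ✓
b·Ac²: (-81/40)·2/81 + 87/280·112/261 = 1/12 ✓
b·A²c: 87/280·35/261 = 1/24 ✓; 4 stages ⇒ order 4.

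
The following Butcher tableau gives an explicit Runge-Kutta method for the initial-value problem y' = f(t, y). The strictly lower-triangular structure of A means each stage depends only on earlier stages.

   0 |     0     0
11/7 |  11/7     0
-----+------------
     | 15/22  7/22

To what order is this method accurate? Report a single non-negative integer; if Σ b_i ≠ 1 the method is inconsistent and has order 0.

2

b = (15/22, 7/22)
c = (0, 11/7)
Σ b_i: 15/22·1 + 7/22·1 = 1 ✓
b·c: 7/22·11/7 = 1/2 ✓; 2 stages ⇒ order 2.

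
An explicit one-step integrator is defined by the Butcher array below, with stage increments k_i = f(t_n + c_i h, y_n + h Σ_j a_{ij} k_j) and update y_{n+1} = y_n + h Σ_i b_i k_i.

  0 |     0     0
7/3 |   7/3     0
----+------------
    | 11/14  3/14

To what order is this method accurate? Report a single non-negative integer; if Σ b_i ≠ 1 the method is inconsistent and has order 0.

b = (11/14, 3/14)
c = (0, 7/3)
Σ b_i: 11/14·1 + 3/14·1 = 1 ✓
b·c: 3/14·7/3 = 1/2 ✓; 2 stages ⇒ order 2.

2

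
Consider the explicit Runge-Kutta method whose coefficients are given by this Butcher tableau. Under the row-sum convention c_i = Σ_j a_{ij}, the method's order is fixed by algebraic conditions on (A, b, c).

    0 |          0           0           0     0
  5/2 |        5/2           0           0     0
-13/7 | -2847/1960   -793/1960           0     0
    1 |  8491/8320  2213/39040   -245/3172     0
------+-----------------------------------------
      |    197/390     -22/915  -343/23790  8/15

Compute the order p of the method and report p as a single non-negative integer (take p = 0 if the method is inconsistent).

4

b = (197/390, -22/915, -343/23790, 8/15)
c = (0, 5/2, -13/7, 1)
Ac = (0, 0, -793/784, 73/256)
Σ b_i: 197/390·1 + (-22/915)·1 + (-343/23790)·1 + 8/15·1 = 1 ✓
b·c: (-22/915)·5/2 + (-343/23790)·(-13/7) + 8/15·1 = 1/2 ✓
b·c²: (-22/915)·25/4 + (-343/23790)·169/49 + 8/15·1 = 1/3 ✓
b·Ac: (-343/23790)·(-793/784) + 8/15·73/256 = 1/6 ✓
b·c³: (-22/915)·125/8 + (-343/23790)·(-2197/343) + 8/15·1 = 1/4 ✓
b·(c∘Ac): (-343/23790)·10309/5488 + 8/15·73/256 = 1/8 ✓
b·Ac²: (-343/23790)·(-3965/1568) + 8/15·45/512 = 1/12 ✓
b·A²c: 8/15·5/64 = 1/24 ✓; 4 stages ⇒ order 4.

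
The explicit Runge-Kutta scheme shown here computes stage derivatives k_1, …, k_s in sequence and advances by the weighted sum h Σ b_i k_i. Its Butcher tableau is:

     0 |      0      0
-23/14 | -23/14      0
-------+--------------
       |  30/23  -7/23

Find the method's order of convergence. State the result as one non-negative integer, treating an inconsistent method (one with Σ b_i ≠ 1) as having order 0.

b = (30/23, -7/23)
c = (0, -23/14)
Σ b_i: 30/23·1 + (-7/23)·1 = 1 ✓
b·c: (-7/23)·(-23/14) = 1/2 ✓; 2 stages ⇒ order 2.

2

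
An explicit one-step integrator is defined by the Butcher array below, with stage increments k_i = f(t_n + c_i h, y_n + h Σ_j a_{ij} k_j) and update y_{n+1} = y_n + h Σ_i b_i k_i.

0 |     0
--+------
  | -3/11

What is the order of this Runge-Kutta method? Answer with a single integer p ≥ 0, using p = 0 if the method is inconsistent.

0

b = (-3/11)
c = (0)
Σ b_i: (-3/11)·1 = -3/11 ≠ 1 ⇒ order 0.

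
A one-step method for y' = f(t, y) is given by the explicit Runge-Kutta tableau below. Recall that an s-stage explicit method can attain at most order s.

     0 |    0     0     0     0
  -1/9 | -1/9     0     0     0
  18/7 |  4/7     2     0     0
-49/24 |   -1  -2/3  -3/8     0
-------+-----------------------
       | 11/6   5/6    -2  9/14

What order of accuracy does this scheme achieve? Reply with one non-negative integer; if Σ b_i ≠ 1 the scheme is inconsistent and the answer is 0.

b = (11/6, 5/6, -2, 9/14)
c = (0, -1/9, 18/7, -49/24)
Ac = (0, 0, -2/9, -673/756)
Σ b_i: 11/6·1 + 5/6·1 + (-2)·1 + 9/14·1 = 55/42 ≠ 1 ⇒ order 0.

0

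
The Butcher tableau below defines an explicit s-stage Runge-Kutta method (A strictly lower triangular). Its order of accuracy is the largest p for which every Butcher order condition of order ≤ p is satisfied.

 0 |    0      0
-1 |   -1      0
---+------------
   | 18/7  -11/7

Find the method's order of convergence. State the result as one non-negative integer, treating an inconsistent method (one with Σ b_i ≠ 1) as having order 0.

b = (18/7, -11/7)
c = (0, -1)
Σ b_i: 18/7·1 + (-11/7)·1 = 1 ✓
b·c: (-11/7)·(-1) = 11/7 ≠ 1/2 ⇒ order 1.

1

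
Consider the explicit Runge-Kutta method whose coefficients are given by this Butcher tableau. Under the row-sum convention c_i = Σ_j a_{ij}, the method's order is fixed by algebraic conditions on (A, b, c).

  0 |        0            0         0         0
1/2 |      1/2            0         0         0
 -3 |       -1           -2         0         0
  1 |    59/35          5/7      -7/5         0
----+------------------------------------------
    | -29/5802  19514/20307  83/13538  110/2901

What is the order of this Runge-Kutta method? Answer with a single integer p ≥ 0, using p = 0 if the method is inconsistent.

b = (-29/5802, 19514/20307, 83/13538, 110/2901)
c = (0, 1/2, -3, 1)
Ac = (0, 0, -1, 319/70)
Σ b_i: (-29/5802)·1 + 19514/20307·1 + 83/13538·1 + 110/2901·1 = 1 ✓
b·c: 19514/20307·1/2 + 83/13538·(-3) + 110/2901·1 = 1/2 ✓
b·c²: 19514/20307·1/4 + 83/13538·9 + 110/2901·1 = 1/3 ✓
b·Ac: 83/13538·(-1) + 110/2901·319/70 = 1/6 ✓
b·c³: 19514/20307·1/8 + 83/13538·(-27) + 110/2901·1 = -29/3868 ≠ 1/4 ⇒ order 3.
b·(c∘Ac): 83/13538·3 + 110/2901·319/70 = 7765/40614 ≠ 1/8
b·Ac²: 83/13538·(-1/2) + 110/2901·(-1739/140) = -5501/11604 ≠ 1/12
b·A²c: 110/2901·7/5 = 154/2901 ≠ 1/24

3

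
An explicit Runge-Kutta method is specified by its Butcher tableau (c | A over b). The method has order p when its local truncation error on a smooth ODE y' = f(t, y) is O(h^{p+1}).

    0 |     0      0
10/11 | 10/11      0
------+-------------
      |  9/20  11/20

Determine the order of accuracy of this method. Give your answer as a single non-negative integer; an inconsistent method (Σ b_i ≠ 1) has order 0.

2

b = (9/20, 11/20)
c = (0, 10/11)
Σ b_i: 9/20·1 + 11/20·1 = 1 ✓
b·c: 11/20·10/11 = 1/2 ✓; 2 stages ⇒ order 2.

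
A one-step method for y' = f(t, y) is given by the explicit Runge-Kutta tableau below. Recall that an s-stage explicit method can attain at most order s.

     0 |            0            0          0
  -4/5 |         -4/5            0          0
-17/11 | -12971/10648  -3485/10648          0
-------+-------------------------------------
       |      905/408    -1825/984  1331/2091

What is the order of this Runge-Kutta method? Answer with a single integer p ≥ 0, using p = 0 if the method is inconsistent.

b = (905/408, -1825/984, 1331/2091)
c = (0, -4/5, -17/11)
Ac = (0, 0, 697/2662)
Σ b_i: 905/408·1 + (-1825/984)·1 + 1331/2091·1 = 1 ✓
b·c: (-1825/984)·(-4/5) + 1331/2091·(-17/11) = 1/2 ✓
b·c²: (-1825/984)·16/25 + 1331/2091·289/121 = 1/3 ✓
b·Ac: 1331/2091·697/2662 = 1/6 ✓; 3 stages ⇒ order 3.

3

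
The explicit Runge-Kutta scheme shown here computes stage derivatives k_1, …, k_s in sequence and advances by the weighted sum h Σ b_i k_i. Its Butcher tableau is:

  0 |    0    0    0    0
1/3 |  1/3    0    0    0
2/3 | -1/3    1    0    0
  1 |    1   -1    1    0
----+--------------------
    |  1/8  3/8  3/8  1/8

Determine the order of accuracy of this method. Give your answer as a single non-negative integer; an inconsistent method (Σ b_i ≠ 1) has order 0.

b = (1/8, 3/8, 3/8, 1/8)
c = (0, 1/3, 2/3, 1)
Ac = (0, 0, 1/3, 1/3)
Σ b_i: 1/8·1 + 3/8·1 + 3/8·1 + 1/8·1 = 1 ✓
b·c: 3/8·1/3 + 3/8·2/3 + 1/8·1 = 1/2 ✓
b·c²: 3/8·1/9 + 3/8·4/9 + 1/8·1 = 1/3 ✓
b·Ac: 3/8·1/3 + 1/8·1/3 = 1/6 ✓
b·c³: 3/8·1/27 + 3/8·8/27 + 1/8·1 = 1/4 ✓
b·(c∘Ac): 3/8·2/9 + 1/8·1/3 = 1/8 ✓
b·Ac²: 3/8·1/9 + 1/8·1/3 = 1/12 ✓
b·A²c: 1/8·1/3 = 1/24 ✓; 4 stages ⇒ order 4.

4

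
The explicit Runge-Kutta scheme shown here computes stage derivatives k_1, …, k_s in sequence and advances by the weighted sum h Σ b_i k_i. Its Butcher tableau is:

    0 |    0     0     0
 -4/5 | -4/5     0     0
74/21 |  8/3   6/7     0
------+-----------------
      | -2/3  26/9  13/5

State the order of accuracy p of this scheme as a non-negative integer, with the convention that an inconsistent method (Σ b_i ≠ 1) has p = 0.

0

b = (-2/3, 26/9, 13/5)
c = (0, -4/5, 74/21)
Ac = (0, 0, -24/35)
Σ b_i: (-2/3)·1 + 26/9·1 + 13/5·1 = 217/45 ≠ 1 ⇒ order 0.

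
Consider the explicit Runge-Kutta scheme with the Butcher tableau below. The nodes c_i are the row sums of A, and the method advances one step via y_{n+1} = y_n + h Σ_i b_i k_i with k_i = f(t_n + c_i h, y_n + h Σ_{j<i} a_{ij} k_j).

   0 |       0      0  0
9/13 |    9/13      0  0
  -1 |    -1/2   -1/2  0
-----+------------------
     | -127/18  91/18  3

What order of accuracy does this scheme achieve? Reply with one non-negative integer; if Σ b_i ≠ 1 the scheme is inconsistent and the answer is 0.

2

b = (-127/18, 91/18, 3)
c = (0, 9/13, -1)
Ac = (0, 0, -9/26)
Σ b_i: (-127/18)·1 + 91/18·1 + 3·1 = 1 ✓
b·c: 91/18·9/13 + 3·(-1) = 1/2 ✓
b·c²: 91/18·81/169 + 3·1 = 141/26 ≠ 1/3 ⇒ order 2.
b·Ac: 3·(-9/26) = -27/26 ≠ 1/6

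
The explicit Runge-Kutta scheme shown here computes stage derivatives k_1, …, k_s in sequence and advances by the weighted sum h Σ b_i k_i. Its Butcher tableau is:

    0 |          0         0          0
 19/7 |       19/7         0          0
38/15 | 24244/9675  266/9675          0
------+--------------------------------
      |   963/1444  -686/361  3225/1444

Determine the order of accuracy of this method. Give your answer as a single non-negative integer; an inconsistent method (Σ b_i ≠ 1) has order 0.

3

b = (963/1444, -686/361, 3225/1444)
c = (0, 19/7, 38/15)
Ac = (0, 0, 722/9675)
Σ b_i: 963/1444·1 + (-686/361)·1 + 3225/1444·1 = 1 ✓
b·c: (-686/361)·19/7 + 3225/1444·38/15 = 1/2 ✓
b·c²: (-686/361)·361/49 + 3225/1444·1444/225 = 1/3 ✓
b·Ac: 3225/1444·722/9675 = 1/6 ✓; 3 stages ⇒ order 3.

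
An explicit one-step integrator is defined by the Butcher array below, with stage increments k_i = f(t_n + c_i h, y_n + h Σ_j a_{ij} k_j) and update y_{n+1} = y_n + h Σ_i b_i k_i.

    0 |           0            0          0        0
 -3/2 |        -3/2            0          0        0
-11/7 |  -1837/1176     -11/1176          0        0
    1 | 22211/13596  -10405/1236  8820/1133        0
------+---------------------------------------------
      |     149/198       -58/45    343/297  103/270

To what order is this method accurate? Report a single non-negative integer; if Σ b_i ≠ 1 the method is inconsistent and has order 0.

4

b = (149/198, -58/45, 343/297, 103/270)
c = (0, -3/2, -11/7, 1)
Ac = (0, 0, 11/784, 325/824)
Σ b_i: 149/198·1 + (-58/45)·1 + 343/297·1 + 103/270·1 = 1 ✓
b·c: (-58/45)·(-3/2) + 343/297·(-11/7) + 103/270·1 = 1/2 ✓
b·c²: (-58/45)·9/4 + 343/297·121/49 + 103/270·1 = 1/3 ✓
b·Ac: 343/297·11/784 + 103/270·325/824 = 1/6 ✓
b·c³: (-58/45)·(-27/8) + 343/297·(-1331/343) + 103/270·1 = 1/4 ✓
b·(c∘Ac): 343/297·(-121/5488) + 103/270·325/824 = 1/8 ✓
b·Ac²: 343/297·(-33/1568) + 103/270·465/1648 = 1/12 ✓
b·A²c: 103/270·45/412 = 1/24 ✓; 4 stages ⇒ order 4.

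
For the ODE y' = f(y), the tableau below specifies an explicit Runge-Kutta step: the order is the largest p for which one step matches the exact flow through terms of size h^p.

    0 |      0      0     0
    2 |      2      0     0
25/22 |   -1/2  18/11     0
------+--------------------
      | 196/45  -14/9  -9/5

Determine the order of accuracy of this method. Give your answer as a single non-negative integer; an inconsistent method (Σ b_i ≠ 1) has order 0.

1

b = (196/45, -14/9, -9/5)
c = (0, 2, 25/22)
Ac = (0, 0, 36/11)
Σ b_i: 196/45·1 + (-14/9)·1 + (-9/5)·1 = 1 ✓
b·c: (-14/9)·2 + (-9/5)·25/22 = -1021/198 ≠ 1/2 ⇒ order 1.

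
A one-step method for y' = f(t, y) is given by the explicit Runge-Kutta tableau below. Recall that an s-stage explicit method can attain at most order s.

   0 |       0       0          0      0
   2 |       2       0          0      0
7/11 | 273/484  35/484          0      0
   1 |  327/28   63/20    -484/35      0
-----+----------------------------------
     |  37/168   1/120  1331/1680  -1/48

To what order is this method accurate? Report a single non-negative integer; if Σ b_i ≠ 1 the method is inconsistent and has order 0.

4

b = (37/168, 1/120, 1331/1680, -1/48)
c = (0, 2, 7/11, 1)
Ac = (0, 0, 35/242, -5/2)
Σ b_i: 37/168·1 + 1/120·1 + 1331/1680·1 + (-1/48)·1 = 1 ✓
b·c: 1/120·2 + 1331/1680·7/11 + (-1/48)·1 = 1/2 ✓
b·c²: 1/120·4 + 1331/1680·49/121 + (-1/48)·1 = 1/3 ✓
b·Ac: 1331/1680·35/242 + (-1/48)·(-5/2) = 1/6 ✓
b·c³: 1/120·8 + 1331/1680·343/1331 + (-1/48)·1 = 1/4 ✓
b·(c∘Ac): 1331/1680·245/2662 + (-1/48)·(-5/2) = 1/8 ✓
b·Ac²: 1331/1680·35/121 + (-1/48)·7 = 1/12 ✓
b·A²c: (-1/48)·(-2) = 1/24 ✓; 4 stages ⇒ order 4.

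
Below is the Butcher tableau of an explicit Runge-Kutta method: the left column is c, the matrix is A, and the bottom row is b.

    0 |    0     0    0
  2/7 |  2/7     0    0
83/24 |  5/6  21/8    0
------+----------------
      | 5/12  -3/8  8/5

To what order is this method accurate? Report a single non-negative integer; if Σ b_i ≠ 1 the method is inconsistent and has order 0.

0

b = (5/12, -3/8, 8/5)
c = (0, 2/7, 83/24)
Ac = (0, 0, 3/4)
Σ b_i: 5/12·1 + (-3/8)·1 + 8/5·1 = 197/120 ≠ 1 ⇒ order 0.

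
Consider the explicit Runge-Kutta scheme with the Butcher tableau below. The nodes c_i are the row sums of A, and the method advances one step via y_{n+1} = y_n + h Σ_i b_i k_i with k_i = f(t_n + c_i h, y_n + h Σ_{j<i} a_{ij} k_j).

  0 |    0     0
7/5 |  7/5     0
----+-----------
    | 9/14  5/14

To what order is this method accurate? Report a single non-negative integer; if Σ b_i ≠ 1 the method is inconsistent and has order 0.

b = (9/14, 5/14)
c = (0, 7/5)
Σ b_i: 9/14·1 + 5/14·1 = 1 ✓
b·c: 5/14·7/5 = 1/2 ✓; 2 stages ⇒ order 2.

2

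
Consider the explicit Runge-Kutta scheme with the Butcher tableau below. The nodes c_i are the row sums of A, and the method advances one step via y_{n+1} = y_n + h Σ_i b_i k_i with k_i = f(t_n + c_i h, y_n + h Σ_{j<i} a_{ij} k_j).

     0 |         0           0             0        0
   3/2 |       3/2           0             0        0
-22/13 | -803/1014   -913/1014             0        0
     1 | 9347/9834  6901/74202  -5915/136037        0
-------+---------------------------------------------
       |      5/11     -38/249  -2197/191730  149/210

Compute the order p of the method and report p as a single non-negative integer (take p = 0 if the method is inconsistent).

4

b = (5/11, -38/249, -2197/191730, 149/210)
c = (0, 3/2, -22/13, 1)
Ac = (0, 0, -913/676, 127/596)
Σ b_i: 5/11·1 + (-38/249)·1 + (-2197/191730)·1 + 149/210·1 = 1 ✓
b·c: (-38/249)·3/2 + (-2197/191730)·(-22/13) + 149/210·1 = 1/2 ✓
b·c²: (-38/249)·9/4 + (-2197/191730)·484/169 + 149/210·1 = 1/3 ✓
b·Ac: (-2197/191730)·(-913/676) + 149/210·127/596 = 1/6 ✓
b·c³: (-38/249)·27/8 + (-2197/191730)·(-10648/2197) + 149/210·1 = 1/4 ✓
b·(c∘Ac): (-2197/191730)·10043/4394 + 149/210·127/596 = 1/8 ✓
b·Ac²: (-2197/191730)·(-2739/1352) + 149/210·101/1192 = 1/12 ✓
b·A²c: 149/210·35/596 = 1/24 ✓; 4 stages ⇒ order 4.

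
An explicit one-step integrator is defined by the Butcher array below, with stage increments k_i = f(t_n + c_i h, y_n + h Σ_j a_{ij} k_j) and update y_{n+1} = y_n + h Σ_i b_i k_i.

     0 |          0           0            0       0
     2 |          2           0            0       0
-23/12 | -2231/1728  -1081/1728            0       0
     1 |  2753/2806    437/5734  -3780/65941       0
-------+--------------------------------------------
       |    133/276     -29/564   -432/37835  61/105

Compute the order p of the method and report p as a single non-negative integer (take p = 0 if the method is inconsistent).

b = (133/276, -29/564, -432/37835, 61/105)
c = (0, 2, -23/12, 1)
Ac = (0, 0, -1081/864, 16/61)
Σ b_i: 133/276·1 + (-29/564)·1 + (-432/37835)·1 + 61/105·1 = 1 ✓
b·c: (-29/564)·2 + (-432/37835)·(-23/12) + 61/105·1 = 1/2 ✓
b·c²: (-29/564)·4 + (-432/37835)·529/144 + 61/105·1 = 1/3 ✓
b·Ac: (-432/37835)·(-1081/864) + 61/105·16/61 = 1/6 ✓
b·c³: (-29/564)·8 + (-432/37835)·(-12167/1728) + 61/105·1 = 1/4 ✓
b·(c∘Ac): (-432/37835)·24863/10368 + 61/105·16/61 = 1/8 ✓
b·Ac²: (-432/37835)·(-1081/432) + 61/105·23/244 = 1/12 ✓
b·A²c: 61/105·35/488 = 1/24 ✓; 4 stages ⇒ order 4.

4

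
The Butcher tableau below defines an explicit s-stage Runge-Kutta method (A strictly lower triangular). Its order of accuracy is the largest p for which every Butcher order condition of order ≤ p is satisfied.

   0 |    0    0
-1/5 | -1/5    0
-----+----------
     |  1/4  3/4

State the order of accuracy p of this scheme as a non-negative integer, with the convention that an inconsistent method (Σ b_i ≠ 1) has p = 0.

1

b = (1/4, 3/4)
c = (0, -1/5)
Σ b_i: 1/4·1 + 3/4·1 = 1 ✓
b·c: 3/4·(-1/5) = -3/20 ≠ 1/2 ⇒ order 1.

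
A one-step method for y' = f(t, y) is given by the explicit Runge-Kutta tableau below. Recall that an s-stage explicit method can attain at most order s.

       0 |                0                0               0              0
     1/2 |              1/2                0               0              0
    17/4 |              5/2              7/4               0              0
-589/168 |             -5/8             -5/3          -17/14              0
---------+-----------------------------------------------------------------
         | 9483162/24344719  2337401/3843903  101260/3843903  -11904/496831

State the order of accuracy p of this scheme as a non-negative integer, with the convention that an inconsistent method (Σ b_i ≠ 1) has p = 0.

b = (9483162/24344719, 2337401/3843903, 101260/3843903, -11904/496831)
c = (0, 1/2, 17/4, -589/168)
Ac = (0, 0, 7/8, -1007/168)
Σ b_i: 9483162/24344719·1 + 2337401/3843903·1 + 101260/3843903·1 + (-11904/496831)·1 = 1 ✓
b·c: 2337401/3843903·1/2 + 101260/3843903·17/4 + (-11904/496831)·(-589/168) = 1/2 ✓
b·c²: 2337401/3843903·1/4 + 101260/3843903·289/16 + (-11904/496831)·346921/28224 = 1/3 ✓
b·Ac: 101260/3843903·7/8 + (-11904/496831)·(-1007/168) = 1/6 ✓
b·c³: 2337401/3843903·1/8 + 101260/3843903·4913/64 + (-11904/496831)·(-204336469/4741632) = 4043559661/1291551408 ≠ 1/4 ⇒ order 3.
b·(c∘Ac): 101260/3843903·119/32 + (-11904/496831)·593123/28224 = -4157049/10250408 ≠ 1/8
b·Ac²: 101260/3843903·7/16 + (-11904/496831)·(-15019/672) = 22829257/41733804 ≠ 1/12
b·A²c: (-11904/496831)·(-17/16) = 12648/496831 ≠ 1/24

3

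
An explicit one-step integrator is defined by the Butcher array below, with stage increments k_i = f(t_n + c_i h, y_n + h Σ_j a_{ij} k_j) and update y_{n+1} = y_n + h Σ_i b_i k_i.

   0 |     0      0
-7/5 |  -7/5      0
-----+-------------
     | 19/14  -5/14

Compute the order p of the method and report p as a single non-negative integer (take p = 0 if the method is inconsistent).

2

b = (19/14, -5/14)
c = (0, -7/5)
Σ b_i: 19/14·1 + (-5/14)·1 = 1 ✓
b·c: (-5/14)·(-7/5) = 1/2 ✓; 2 stages ⇒ order 2.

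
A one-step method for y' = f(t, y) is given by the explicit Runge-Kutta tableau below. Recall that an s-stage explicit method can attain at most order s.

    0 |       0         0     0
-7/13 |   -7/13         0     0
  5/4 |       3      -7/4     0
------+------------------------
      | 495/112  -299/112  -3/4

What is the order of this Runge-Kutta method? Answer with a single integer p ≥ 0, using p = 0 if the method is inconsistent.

2

b = (495/112, -299/112, -3/4)
c = (0, -7/13, 5/4)
Ac = (0, 0, 49/52)
Σ b_i: 495/112·1 + (-299/112)·1 + (-3/4)·1 = 1 ✓
b·c: (-299/112)·(-7/13) + (-3/4)·5/4 = 1/2 ✓
b·c²: (-299/112)·49/169 + (-3/4)·25/16 = -1619/832 ≠ 1/3 ⇒ order 2.
b·Ac: (-3/4)·49/52 = -147/208 ≠ 1/6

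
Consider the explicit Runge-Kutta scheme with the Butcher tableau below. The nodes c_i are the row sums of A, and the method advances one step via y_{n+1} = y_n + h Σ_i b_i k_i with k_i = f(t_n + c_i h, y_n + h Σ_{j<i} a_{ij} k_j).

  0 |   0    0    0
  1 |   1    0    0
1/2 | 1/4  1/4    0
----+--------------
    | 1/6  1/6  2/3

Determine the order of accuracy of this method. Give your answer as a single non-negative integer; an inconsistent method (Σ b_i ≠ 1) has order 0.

b = (1/6, 1/6, 2/3)
c = (0, 1, 1/2)
Ac = (0, 0, 1/4)
Σ b_i: 1/6·1 + 1/6·1 + 2/3·1 = 1 ✓
b·c: 1/6·1 + 2/3·1/2 = 1/2 ✓
b·c²: 1/6·1 + 2/3·1/4 = 1/3 ✓
b·Ac: 2/3·1/4 = 1/6 ✓; 3 stages ⇒ order 3.

3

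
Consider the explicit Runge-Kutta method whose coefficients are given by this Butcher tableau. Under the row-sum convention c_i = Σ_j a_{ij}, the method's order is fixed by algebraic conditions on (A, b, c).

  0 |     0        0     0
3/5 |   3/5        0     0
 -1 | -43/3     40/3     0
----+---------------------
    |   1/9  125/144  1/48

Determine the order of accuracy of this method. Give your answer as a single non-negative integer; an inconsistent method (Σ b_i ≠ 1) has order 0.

3

b = (1/9, 125/144, 1/48)
c = (0, 3/5, -1)
Ac = (0, 0, 8)
Σ b_i: 1/9·1 + 125/144·1 + 1/48·1 = 1 ✓
b·c: 125/144·3/5 + 1/48·(-1) = 1/2 ✓
b·c²: 125/144·9/25 + 1/48·1 = 1/3 ✓
b·Ac: 1/48·8 = 1/6 ✓; 3 stages ⇒ order 3.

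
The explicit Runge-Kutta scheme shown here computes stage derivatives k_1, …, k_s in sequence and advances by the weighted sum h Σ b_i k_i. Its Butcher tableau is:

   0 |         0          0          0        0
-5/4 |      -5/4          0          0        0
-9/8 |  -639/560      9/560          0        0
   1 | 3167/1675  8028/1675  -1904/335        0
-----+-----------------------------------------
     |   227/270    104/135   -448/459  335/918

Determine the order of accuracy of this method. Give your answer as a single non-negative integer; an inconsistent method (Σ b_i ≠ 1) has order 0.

4

b = (227/270, 104/135, -448/459, 335/918)
c = (0, -5/4, -9/8, 1)
Ac = (0, 0, -9/448, 27/67)
Σ b_i: 227/270·1 + 104/135·1 + (-448/459)·1 + 335/918·1 = 1 ✓
b·c: 104/135·(-5/4) + (-448/459)·(-9/8) + 335/918·1 = 1/2 ✓
b·c²: 104/135·25/16 + (-448/459)·81/64 + 335/918·1 = 1/3 ✓
b·Ac: (-448/459)·(-9/448) + 335/918·27/67 = 1/6 ✓
b·c³: 104/135·(-125/64) + (-448/459)·(-729/512) + 335/918·1 = 1/4 ✓
b·(c∘Ac): (-448/459)·81/3584 + 335/918·27/67 = 1/8 ✓
b·Ac²: (-448/459)·45/1792 + 335/918·99/335 = 1/12 ✓
b·A²c: 335/918·153/1340 = 1/24 ✓; 4 stages ⇒ order 4.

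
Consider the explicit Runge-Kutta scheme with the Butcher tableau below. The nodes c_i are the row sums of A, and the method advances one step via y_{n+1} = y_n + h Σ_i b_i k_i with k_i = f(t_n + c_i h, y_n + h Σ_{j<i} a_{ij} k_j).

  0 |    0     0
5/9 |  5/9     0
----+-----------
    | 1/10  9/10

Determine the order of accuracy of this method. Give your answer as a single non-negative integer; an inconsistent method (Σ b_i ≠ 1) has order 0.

b = (1/10, 9/10)
c = (0, 5/9)
Σ b_i: 1/10·1 + 9/10·1 = 1 ✓
b·c: 9/10·5/9 = 1/2 ✓; 2 stages ⇒ order 2.

2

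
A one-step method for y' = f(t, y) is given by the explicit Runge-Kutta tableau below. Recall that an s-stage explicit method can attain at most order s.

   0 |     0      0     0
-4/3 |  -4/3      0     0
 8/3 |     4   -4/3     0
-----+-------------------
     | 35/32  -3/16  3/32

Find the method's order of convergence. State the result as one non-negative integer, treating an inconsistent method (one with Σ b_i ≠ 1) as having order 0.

b = (35/32, -3/16, 3/32)
c = (0, -4/3, 8/3)
Ac = (0, 0, 16/9)
Σ b_i: 35/32·1 + (-3/16)·1 + 3/32·1 = 1 ✓
b·c: (-3/16)·(-4/3) + 3/32·8/3 = 1/2 ✓
b·c²: (-3/16)·16/9 + 3/32·64/9 = 1/3 ✓
b·Ac: 3/32·16/9 = 1/6 ✓; 3 stages ⇒ order 3.

3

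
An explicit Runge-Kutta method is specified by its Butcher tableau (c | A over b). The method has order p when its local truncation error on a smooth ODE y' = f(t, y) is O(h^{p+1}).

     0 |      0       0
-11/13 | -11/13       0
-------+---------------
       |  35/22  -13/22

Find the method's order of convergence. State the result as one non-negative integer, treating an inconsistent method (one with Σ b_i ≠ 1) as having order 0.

2

b = (35/22, -13/22)
c = (0, -11/13)
Σ b_i: 35/22·1 + (-13/22)·1 = 1 ✓
b·c: (-13/22)·(-11/13) = 1/2 ✓; 2 stages ⇒ order 2.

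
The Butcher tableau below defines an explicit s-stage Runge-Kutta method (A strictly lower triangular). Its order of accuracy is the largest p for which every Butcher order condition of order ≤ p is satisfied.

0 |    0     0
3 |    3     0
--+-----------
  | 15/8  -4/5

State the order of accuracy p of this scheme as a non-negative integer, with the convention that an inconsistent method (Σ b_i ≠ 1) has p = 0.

b = (15/8, -4/5)
c = (0, 3)
Σ b_i: 15/8·1 + (-4/5)·1 = 43/40 ≠ 1 ⇒ order 0.

0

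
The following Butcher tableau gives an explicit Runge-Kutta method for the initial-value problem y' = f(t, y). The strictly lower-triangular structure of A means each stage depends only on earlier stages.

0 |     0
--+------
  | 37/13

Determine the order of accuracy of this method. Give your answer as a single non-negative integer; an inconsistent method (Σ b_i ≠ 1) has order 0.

b = (37/13)
c = (0)
Σ b_i: 37/13·1 = 37/13 ≠ 1 ⇒ order 0.

0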